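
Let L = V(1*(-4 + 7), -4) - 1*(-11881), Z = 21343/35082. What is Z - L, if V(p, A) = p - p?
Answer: -416787899/35082 ≈ -11880.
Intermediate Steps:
V(p, A) = 0
Z = 21343/35082 (Z = 21343*(1/35082) = 21343/35082 ≈ 0.60837)
L = 11881 (L = 0 - 1*(-11881) = 0 + 11881 = 11881)
Z - L = 21343/35082 - 1*11881 = 21343/35082 - 11881 = -416787899/35082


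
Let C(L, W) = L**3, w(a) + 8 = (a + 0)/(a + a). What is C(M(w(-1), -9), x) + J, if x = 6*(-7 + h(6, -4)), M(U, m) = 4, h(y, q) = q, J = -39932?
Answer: -39868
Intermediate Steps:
w(a) = -15/2 (w(a) = -8 + (a + 0)/(a + a) = -8 + a/((2*a)) = -8 + a*(1/(2*a)) = -8 + 1/2 = -15/2)
x = -66 (x = 6*(-7 - 4) = 6*(-11) = -66)
C(M(w(-1), -9), x) + J = 4**3 - 39932 = 64 - 39932 = -39868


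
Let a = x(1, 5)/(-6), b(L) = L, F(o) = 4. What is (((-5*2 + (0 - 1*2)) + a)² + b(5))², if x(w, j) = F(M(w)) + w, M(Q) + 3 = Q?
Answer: 37319881/1296 ≈ 28796.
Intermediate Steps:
M(Q) = -3 + Q
x(w, j) = 4 + w
a = -⅚ (a = (4 + 1)/(-6) = 5*(-⅙) = -⅚ ≈ -0.83333)
(((-5*2 + (0 - 1*2)) + a)² + b(5))² = (((-5*2 + (0 - 1*2)) - ⅚)² + 5)² = (((-10 + (0 - 2)) - ⅚)² + 5)² = (((-10 - 2) - ⅚)² + 5)² = ((-12 - ⅚)² + 5)² = ((-77/6)² + 5)² = (5929/36 + 5)² = (6109/36)² = 37319881/1296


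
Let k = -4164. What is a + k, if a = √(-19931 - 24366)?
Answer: -4164 + I*√44297 ≈ -4164.0 + 210.47*I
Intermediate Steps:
a = I*√44297 (a = √(-44297) = I*√44297 ≈ 210.47*I)
a + k = I*√44297 - 4164 = -4164 + I*√44297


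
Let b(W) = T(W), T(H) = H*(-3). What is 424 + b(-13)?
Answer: 463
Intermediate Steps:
T(H) = -3*H
b(W) = -3*W
424 + b(-13) = 424 - 3*(-13) = 424 + 39 = 463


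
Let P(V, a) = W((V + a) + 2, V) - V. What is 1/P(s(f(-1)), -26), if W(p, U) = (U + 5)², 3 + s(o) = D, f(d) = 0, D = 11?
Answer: 1/161 ≈ 0.0062112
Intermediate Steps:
s(o) = 8 (s(o) = -3 + 11 = 8)
W(p, U) = (5 + U)²
P(V, a) = (5 + V)² - V
1/P(s(f(-1)), -26) = 1/((5 + 8)² - 1*8) = 1/(13² - 8) = 1/(169 - 8) = 1/161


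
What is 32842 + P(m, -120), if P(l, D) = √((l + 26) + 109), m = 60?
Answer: 32842 + √195 ≈ 32856.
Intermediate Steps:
P(l, D) = √(135 + l) (P(l, D) = √((26 + l) + 109) = √(135 + l))
32842 + P(m, -120) = 32842 + √(135 + 60) = 32842 + √195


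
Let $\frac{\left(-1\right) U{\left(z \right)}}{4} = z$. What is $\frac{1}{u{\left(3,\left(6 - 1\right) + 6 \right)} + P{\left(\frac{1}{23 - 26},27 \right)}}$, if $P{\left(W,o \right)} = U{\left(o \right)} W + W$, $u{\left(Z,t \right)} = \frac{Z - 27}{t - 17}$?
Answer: $\frac{3}{119} \approx 0.02521$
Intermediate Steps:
$U{\left(z \right)} = - 4 z$
$u{\left(Z,t \right)} = \frac{-27 + Z}{-17 + t}$
$P{\left(W,o \right)} = W - 4 W o$ ($P{\left(W,o \right)} = - 4 o W + W = - 4 W o + W = W - 4 W o$)
$\frac{1}{u{\left(3,\left(6 - 1\right) + 6 \right)} + P{\left(\frac{1}{23 - 26},27 \right)}} = \frac{1}{\frac{-27 + 3}{-17 + \left(\left(6 - 1\right) + 6\right)} + \frac{1 - 108}{23 - 26}} = \frac{1}{\frac{1}{-17 + \left(5 + 6\right)} \left(-24\right) + \frac{1 - 108}{-3}} = \frac{1}{\frac{1}{-17 + 11} \left(-24\right) - - \frac{107}{3}} = \frac{1}{\frac{1}{-6} \left(-24\right) + \frac{107}{3}} = \frac{1}{\left(- \frac{1}{6}\right) \left(-24\right) + \frac{107}{3}} = \frac{1}{4 + \frac{107}{3}} = \frac{1}{\frac{119}{3}} = \frac{3}{119}$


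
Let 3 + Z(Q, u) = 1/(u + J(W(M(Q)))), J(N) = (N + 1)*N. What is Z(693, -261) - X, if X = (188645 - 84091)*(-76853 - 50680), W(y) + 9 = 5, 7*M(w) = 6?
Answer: 3320187234470/249 ≈ 1.3334e+10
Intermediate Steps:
M(w) = 6/7 (M(w) = (⅐)*6 = 6/7)
W(y) = -4 (W(y) = -9 + 5 = -4)
J(N) = N*(1 + N) (J(N) = (1 + N)*N = N*(1 + N))
Z(Q, u) = -3 + 1/(12 + u) (Z(Q, u) = -3 + 1/(u - 4*(1 - 4)) = -3 + 1/(u - 4*(-3)) = -3 + 1/(u + 12) = -3 + 1/(12 + u))
X = -13334085282 (X = 104554*(-127533) = -13334085282)
Z(693, -261) - X = (-35 - 3*(-261))/(12 - 261) - 1*(-13334085282) = (-35 + 783)/(-249) + 13334085282 = -1/249*748 + 13334085282 = -748/249 + 13334085282 = 3320187234470/249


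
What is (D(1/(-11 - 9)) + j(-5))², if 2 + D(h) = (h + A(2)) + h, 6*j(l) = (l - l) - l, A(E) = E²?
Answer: 1681/225 ≈ 7.4711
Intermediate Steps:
j(l) = -l/6 (j(l) = ((l - l) - l)/6 = (0 - l)/6 = (-l)/6 = -l/6)
D(h) = 2 + 2*h (D(h) = -2 + ((h + 2²) + h) = -2 + ((h + 4) + h) = -2 + ((4 + h) + h) = -2 + (4 + 2*h) = 2 + 2*h)
(D(1/(-11 - 9)) + j(-5))² = ((2 + 2/(-11 - 9)) - ⅙*(-5))² = ((2 + 2/(-20)) + ⅚)² = ((2 + 2*(-1/20)) + ⅚)² = ((2 - ⅒) + ⅚)² = (19/10 + ⅚)² = (41/15)² = 1681/225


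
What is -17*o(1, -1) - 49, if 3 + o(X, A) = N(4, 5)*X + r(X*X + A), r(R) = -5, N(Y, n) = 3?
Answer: 36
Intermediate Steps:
o(X, A) = -8 + 3*X (o(X, A) = -3 + (3*X - 5) = -3 + (-5 + 3*X) = -8 + 3*X)
-17*o(1, -1) - 49 = -17*(-8 + 3*1) - 49 = -17*(-8 + 3) - 49 = -17*(-5) - 49 = 85 - 49 = 36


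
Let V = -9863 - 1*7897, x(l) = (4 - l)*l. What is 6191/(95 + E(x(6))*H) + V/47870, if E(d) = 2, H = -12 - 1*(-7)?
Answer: 29485357/406895 ≈ 72.464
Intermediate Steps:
H = -5 (H = -12 + 7 = -5)
x(l) = l*(4 - l)
V = -17760 (V = -9863 - 7897 = -17760)
6191/(95 + E(x(6))*H) + V/47870 = 6191/(95 + 2*(-5)) - 17760/47870 = 6191/(95 - 10) - 17760*1/47870 = 6191/85 - 1776/4787 = 29485357/406895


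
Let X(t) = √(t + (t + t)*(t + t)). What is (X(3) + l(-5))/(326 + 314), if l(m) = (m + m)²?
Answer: 5/32 + √39/640 ≈ 0.16601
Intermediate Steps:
X(t) = √(t + 4*t²) (X(t) = √(t + (2*t)*(2*t)) = √(t + 4*t²))
l(m) = 4*m² (l(m) = (2*m)² = 4*m²)
(X(3) + l(-5))/(326 + 314) = (√(3*(1 + 4*3)) + 4*(-5)²)/(326 + 314) = (√(3*(1 + 12)) + 4*25)/640 = (√(3*13) + 100)*(1/640) = (√39 + 100)*(1/640) = (100 + √39)*(1/640) = 5/32 + √39/640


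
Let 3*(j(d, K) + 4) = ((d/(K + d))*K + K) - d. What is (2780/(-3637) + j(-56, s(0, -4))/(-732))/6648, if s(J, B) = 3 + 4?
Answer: -6319463/53096592096 ≈ -0.00011902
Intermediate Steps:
s(J, B) = 7
j(d, K) = -4 - d/3 + K/3 + K*d/(3*(K + d)) (j(d, K) = -4 + (((d/(K + d))*K + K) - d)/3 = -4 + ((K*d/(K + d) + K) - d)/3 = -4 + ((K + K*d/(K + d)) - d)/3 = -4 + (K - d + K*d/(K + d))/3 = -4 + (-d/3 + K/3 + K*d/(3*(K + d))) = -4 - d/3 + K/3 + K*d/(3*(K + d)))
(2780/(-3637) + j(-56, s(0, -4))/(-732))/6648 = (2780/(-3637) + ((7² - 1*(-56)² - 12*7 - 12*(-56) + 7*(-56))/(3*(7 - 56)))/(-732))/6648 = (2780*(-1/3637) + ((⅓)*(49 - 1*3136 - 84 + 672 - 392)/(-49))*(-1/732))*(1/6648) = (-2780/3637 + ((⅓)*(-1/49)*(49 - 3136 - 84 + 672 - 392))*(-1/732))*(1/6648) = (-2780/3637 + ((⅓)*(-1/49)*(-2891))*(-1/732))*(1/6648) = (-2780/3637 + (59/3)*(-1/732))*(1/6648) = (-2780/3637 - 59/2196)*(1/6648) = -6319463/7986852*1/6648 = -6319463/53096592096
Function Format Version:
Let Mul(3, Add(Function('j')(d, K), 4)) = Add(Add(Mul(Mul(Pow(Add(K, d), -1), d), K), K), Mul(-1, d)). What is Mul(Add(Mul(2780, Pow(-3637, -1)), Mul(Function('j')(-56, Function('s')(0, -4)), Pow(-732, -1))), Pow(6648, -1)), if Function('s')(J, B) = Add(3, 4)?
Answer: Rational(-6319463, 53096592096) ≈ -0.00011902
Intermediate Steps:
Function('s')(J, B) = 7
Function('j')(d, K) = Add(-4, Mul(Rational(-1, 3), d), Mul(Rational(1, 3), K), Mul(Rational(1, 3), K, d, Pow(Add(K, d), -1))) (Function('j')(d, K) = Add(-4, Mul(Rational(1, 3), Add(Add(Mul(Mul(Pow(Add(K, d), -1), d), K), K), Mul(-1, d)))) = Add(-4, Mul(Rational(1, 3), Add(Add(Mul(Mul(d, Pow(Add(K, d), -1)), K), K), Mul(-1, d)))) = Add(-4, Mul(Rational(1, 3), Add(Add(Mul(K, d, Pow(Add(K, d), -1)), K), Mul(-1, d)))) = Add(-4, Mul(Rational(1, 3), Add(Add(K, Mul(K, d, Pow(Add(K, d), -1))), Mul(-1, d)))) = Add(-4, Mul(Rational(1, 3), Add(K, Mul(-1, d), Mul(K, d, Pow(Add(K, d), -1))))) = Add(-4, Add(Mul(Rational(-1, 3), d), Mul(Rational(1, 3), K), Mul(Rational(1, 3), K, d, Pow(Add(K, d), -1)))) = Add(-4, Mul(Rational(-1, 3), d), Mul(Rational(1, 3), K), Mul(Rational(1, 3), K, d, Pow(Add(K, d), -1))))
Mul(Add(Mul(2780, Pow(-3637, -1)), Mul(Function('j')(-56, Function('s')(0, -4)), Pow(-732, -1))), Pow(6648, -1)) = Mul(Add(Mul(2780, Pow(-3637, -1)), Mul(Mul(Rational(1, 3), Pow(Add(7, -56), -1), Add(Pow(7, 2), Mul(-1, Pow(-56, 2)), Mul(-12, 7), Mul(-12, -56), Mul(7, -56))), Pow(-732, -1))), Pow(6648, -1)) = Mul(Add(Mul(2780, Rational(-1, 3637)), Mul(Mul(Rational(1, 3), Pow(-49, -1), Add(49, Mul(-1, 3136), -84, 672, -392)), Rational(-1, 732))), Rational(1, 6648)) = Mul(Add(Rational(-2780, 3637), Mul(Mul(Rational(1, 3), Rational(-1, 49), Add(49, -3136, -84, 672, -392)), Rational(-1, 732))), Rational(1, 6648)) = Mul(Add(Rational(-2780, 3637), Mul(Mul(Rational(1, 3), Rational(-1, 49), -2891), Rational(-1, 732))), Rational(1, 6648)) = Mul(Add(Rational(-2780, 3637), Mul(Rational(59, 3), Rational(-1, 732))), Rational(1, 6648)) = Mul(Add(Rational(-2780, 3637), Rational(-59, 2196)), Rational(1, 6648)) = Mul(Rational(-6319463, 7986852), Rational(1, 6648)) = Rational(-6319463, 53096592096)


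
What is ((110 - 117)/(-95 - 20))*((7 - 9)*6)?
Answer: -84/115 ≈ -0.73043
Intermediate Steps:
((110 - 117)/(-95 - 20))*((7 - 9)*6) = (-7/(-115))*(-2*6) = -7*(-1/115)*(-12) = (7/115)*(-12) = -84/115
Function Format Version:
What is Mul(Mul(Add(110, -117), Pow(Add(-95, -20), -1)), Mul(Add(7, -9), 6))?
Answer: Rational(-84, 115) ≈ -0.73043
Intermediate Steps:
Mul(Mul(Add(110, -117), Pow(Add(-95, -20), -1)), Mul(Add(7, -9), 6)) = Mul(Mul(-7, Pow(-115, -1)), Mul(-2, 6)) = Mul(Mul(-7, Rational(-1, 115)), -12) = Mul(Rational(7, 115), -12) = Rational(-84, 115)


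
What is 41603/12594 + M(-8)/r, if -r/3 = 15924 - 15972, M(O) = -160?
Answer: 82829/37782 ≈ 2.1923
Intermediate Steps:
r = 144 (r = -3*(15924 - 15972) = -3*(-48) = 144)
41603/12594 + M(-8)/r = 41603/12594 - 160/144 = 41603*(1/12594) - 160*1/144 = 41603/12594 - 10/9 = 82829/37782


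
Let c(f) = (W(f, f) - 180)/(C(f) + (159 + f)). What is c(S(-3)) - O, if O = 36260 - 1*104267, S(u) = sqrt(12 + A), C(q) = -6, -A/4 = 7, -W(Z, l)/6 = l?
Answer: 1593036339/23425 - 2952*I/23425 ≈ 68006.0 - 0.12602*I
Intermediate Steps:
W(Z, l) = -6*l
A = -28 (A = -4*7 = -28)
S(u) = 4*I (S(u) = sqrt(12 - 28) = sqrt(-16) = 4*I)
c(f) = (-180 - 6*f)/(153 + f) (c(f) = (-6*f - 180)/(-6 + (159 + f)) = (-180 - 6*f)/(153 + f))
O = -68007 (O = 36260 - 104267 = -68007)
c(S(-3)) - O = 6*(-30 - 4*I)/(153 + 4*I) - 1*(-68007) = 6*((153 - 4*I)/23425)*(-30 - 4*I) + 68007 = 6*(-30 - 4*I)*(153 - 4*I)/23425 + 68007 = 68007 + 6*(-30 - 4*I)*(153 - 4*I)/23425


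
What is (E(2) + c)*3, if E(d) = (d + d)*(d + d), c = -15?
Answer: 3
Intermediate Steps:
E(d) = 4*d² (E(d) = (2*d)*(2*d) = 4*d²)
(E(2) + c)*3 = (4*2² - 15)*3 = (4*4 - 15)*3 = (16 - 15)*3 = 1*3 = 3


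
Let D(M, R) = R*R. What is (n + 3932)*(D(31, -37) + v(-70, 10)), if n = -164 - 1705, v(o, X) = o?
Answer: 2679837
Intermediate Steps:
D(M, R) = R²
n = -1869
(n + 3932)*(D(31, -37) + v(-70, 10)) = (-1869 + 3932)*((-37)² - 70) = 2063*(1369 - 70) = 2063*1299 = 2679837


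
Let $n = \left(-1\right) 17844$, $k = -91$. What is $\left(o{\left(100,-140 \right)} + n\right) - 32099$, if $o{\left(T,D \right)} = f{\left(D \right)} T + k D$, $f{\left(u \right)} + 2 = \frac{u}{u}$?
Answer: $-37303$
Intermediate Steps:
$f{\left(u \right)} = -1$ ($f{\left(u \right)} = -2 + \frac{u}{u} = -2 + 1 = -1$)
$o{\left(T,D \right)} = - T - 91 D$
$n = -17844$
$\left(o{\left(100,-140 \right)} + n\right) - 32099 = \left(\left(\left(-1\right) 100 - -12740\right) - 17844\right) - 32099 = \left(\left(-100 + 12740\right) - 17844\right) - 32099 = \left(12640 - 17844\right) - 32099 = -5204 - 32099 = -37303$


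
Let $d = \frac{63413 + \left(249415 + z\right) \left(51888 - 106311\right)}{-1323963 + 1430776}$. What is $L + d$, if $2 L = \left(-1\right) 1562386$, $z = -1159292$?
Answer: $- \frac{33923268525}{106813} \approx -3.176 \cdot 10^{5}$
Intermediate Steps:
$L = -781193$ ($L = \frac{\left(-1\right) 1562386}{2} = \frac{1}{2} \left(-1562386\right) = -781193$)
$d = \frac{49518299384}{106813}$ ($d = \frac{63413 + \left(249415 - 1159292\right) \left(51888 - 106311\right)}{-1323963 + 1430776} = \frac{63413 - -49518235971}{106813} = \left(63413 + 49518235971\right) \frac{1}{106813} = 49518299384 \cdot \frac{1}{106813} = \frac{49518299384}{106813} \approx 4.636 \cdot 10^{5}$)
$L + d = -781193 + \frac{49518299384}{106813} = - \frac{33923268525}{106813}$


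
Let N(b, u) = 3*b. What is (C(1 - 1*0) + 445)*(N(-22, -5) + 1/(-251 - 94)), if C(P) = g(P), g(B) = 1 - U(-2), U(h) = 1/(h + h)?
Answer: -2709749/92 ≈ -29454.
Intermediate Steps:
U(h) = 1/(2*h)
g(B) = 5/4 (g(B) = 1 - 1/(2*(-2)) = 1 - (-1)/(2*2) = 1 - 1*(-¼) = 1 + ¼ = 5/4)
C(P) = 5/4
(C(1 - 1*0) + 445)*(N(-22, -5) + 1/(-251 - 94)) = (5/4 + 445)*(3*(-22) + 1/(-251 - 94)) = 1785*(-66 + 1/(-345))/4 = 1785*(-66 - 1/345)/4 = (1785/4)*(-22771/345) = -2709749/92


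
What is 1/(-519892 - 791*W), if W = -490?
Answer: -1/132302 ≈ -7.5585e-6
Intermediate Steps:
1/(-519892 - 791*W) = 1/(-519892 - 791*(-490)) = 1/(-519892 + 387590) = 1/(-132302) = -1/132302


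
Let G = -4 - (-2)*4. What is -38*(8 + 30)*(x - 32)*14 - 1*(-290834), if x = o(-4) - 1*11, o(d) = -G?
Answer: 1240986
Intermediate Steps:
G = 4 (G = -4 - 1*(-8) = -4 + 8 = 4)
o(d) = -4 (o(d) = -1*4 = -4)
x = -15 (x = -4 - 1*11 = -4 - 11 = -15)
-38*(8 + 30)*(x - 32)*14 - 1*(-290834) = -38*(8 + 30)*(-15 - 32)*14 - 1*(-290834) = -1444*(-47)*14 + 290834 = -38*(-1786)*14 + 290834 = 67868*14 + 290834 = 950152 + 290834 = 1240986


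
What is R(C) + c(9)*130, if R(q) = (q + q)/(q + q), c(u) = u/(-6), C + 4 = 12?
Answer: -194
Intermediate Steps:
C = 8 (C = -4 + 12 = 8)
c(u) = -u/6 (c(u) = u*(-⅙) = -u/6)
R(q) = 1 (R(q) = (2*q)/((2*q)) = (2*q)*(1/(2*q)) = 1)
R(C) + c(9)*130 = 1 - ⅙*9*130 = 1 - 3/2*130 = 1 - 195 = -194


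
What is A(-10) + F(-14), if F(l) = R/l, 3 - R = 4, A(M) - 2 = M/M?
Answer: 43/14 ≈ 3.0714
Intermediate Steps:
A(M) = 3 (A(M) = 2 + M/M = 2 + 1 = 3)
R = -1 (R = 3 - 1*4 = 3 - 4 = -1)
F(l) = -1/l
A(-10) + F(-14) = 3 - 1/(-14) = 3 - 1*(-1/14) = 3 + 1/14 = 43/14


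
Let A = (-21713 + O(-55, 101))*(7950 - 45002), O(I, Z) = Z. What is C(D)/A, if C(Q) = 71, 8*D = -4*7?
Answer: 71/800767824 ≈ 8.8665e-8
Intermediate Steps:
D = -7/2 (D = (-4*7)/8 = (⅛)*(-28) = -7/2 ≈ -3.5000)
A = 800767824 (A = (-21713 + 101)*(7950 - 45002) = -21612*(-37052) = 800767824)
C(D)/A = 71/800767824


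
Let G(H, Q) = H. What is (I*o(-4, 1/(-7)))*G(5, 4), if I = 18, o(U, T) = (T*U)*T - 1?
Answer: -4770/49 ≈ -97.347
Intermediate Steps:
o(U, T) = -1 + U*T² (o(U, T) = U*T² - 1 = -1 + U*T²)
(I*o(-4, 1/(-7)))*G(5, 4) = (18*(-1 - 4*(1/(-7))²))*5 = (18*(-1 - 4*(-⅐)²))*5 = (18*(-1 - 4*1/49))*5 = (18*(-1 - 4/49))*5 = (18*(-53/49))*5 = -954/49*5 = -4770/49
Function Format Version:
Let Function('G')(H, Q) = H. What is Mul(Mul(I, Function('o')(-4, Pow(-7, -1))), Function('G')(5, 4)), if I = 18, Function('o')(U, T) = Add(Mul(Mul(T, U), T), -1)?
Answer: Rational(-4770, 49) ≈ -97.347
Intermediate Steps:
Function('o')(U, T) = Add(-1, Mul(U, Pow(T, 2))) (Function('o')(U, T) = Add(Mul(U, Pow(T, 2)), -1) = Add(-1, Mul(U, Pow(T, 2))))
Mul(Mul(I, Function('o')(-4, Pow(-7, -1))), Function('G')(5, 4)) = Mul(Mul(18, Add(-1, Mul(-4, Pow(Pow(-7, -1), 2)))), 5) = Mul(Mul(18, Add(-1, Mul(-4, Pow(Rational(-1, 7), 2)))), 5) = Mul(Mul(18, Add(-1, Mul(-4, Rational(1, 49)))), 5) = Mul(Mul(18, Add(-1, Rational(-4, 49))), 5) = Mul(Mul(18, Rational(-53, 49)), 5) = Mul(Rational(-954, 49), 5) = Rational(-4770, 49)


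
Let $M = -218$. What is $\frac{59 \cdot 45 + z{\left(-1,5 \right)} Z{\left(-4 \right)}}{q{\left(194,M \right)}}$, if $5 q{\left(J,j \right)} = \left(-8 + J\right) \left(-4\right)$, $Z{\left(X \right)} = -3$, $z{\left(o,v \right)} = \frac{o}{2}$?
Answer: $- \frac{8855}{496} \approx -17.853$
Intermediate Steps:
$z{\left(o,v \right)} = \frac{o}{2}$ ($z{\left(o,v \right)} = o \frac{1}{2} = \frac{o}{2}$)
$q{\left(J,j \right)} = \frac{32}{5} - \frac{4 J}{5}$ ($q{\left(J,j \right)} = \frac{\left(-8 + J\right) \left(-4\right)}{5} = \frac{32 - 4 J}{5} = \frac{32}{5} - \frac{4 J}{5}$)
$\frac{59 \cdot 45 + z{\left(-1,5 \right)} Z{\left(-4 \right)}}{q{\left(194,M \right)}} = \frac{59 \cdot 45 + \frac{1}{2} \left(-1\right) \left(-3\right)}{\frac{32}{5} - \frac{776}{5}} = \frac{2655 - - \frac{3}{2}}{\frac{32}{5} - \frac{776}{5}} = \frac{2655 + \frac{3}{2}}{- \frac{744}{5}} = \frac{5313}{2} \left(- \frac{5}{744}\right) = - \frac{8855}{496}$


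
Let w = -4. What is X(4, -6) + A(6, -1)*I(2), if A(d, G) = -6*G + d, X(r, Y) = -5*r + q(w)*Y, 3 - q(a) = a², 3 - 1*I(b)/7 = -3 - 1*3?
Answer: 814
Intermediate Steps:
I(b) = 63 (I(b) = 21 - 7*(-3 - 1*3) = 21 - 7*(-3 - 3) = 21 - 7*(-6) = 21 + 42 = 63)
q(a) = 3 - a²
X(r, Y) = -13*Y - 5*r (X(r, Y) = -5*r + (3 - 1*(-4)²)*Y = -5*r + (3 - 1*16)*Y = -5*r + (3 - 16)*Y = -5*r - 13*Y = -13*Y - 5*r)
A(d, G) = d - 6*G
X(4, -6) + A(6, -1)*I(2) = (-13*(-6) - 5*4) + (6 - 6*(-1))*63 = (78 - 20) + (6 + 6)*63 = 58 + 12*63 = 58 + 756 = 814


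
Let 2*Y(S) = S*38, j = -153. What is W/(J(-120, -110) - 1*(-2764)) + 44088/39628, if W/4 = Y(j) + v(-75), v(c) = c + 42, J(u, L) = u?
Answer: -21841038/6548527 ≈ -3.3353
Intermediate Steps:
Y(S) = 19*S (Y(S) = (S*38)/2 = (38*S)/2 = 19*S)
v(c) = 42 + c
W = -11760 (W = 4*(19*(-153) + (42 - 75)) = 4*(-2907 - 33) = 4*(-2940) = -11760)
W/(J(-120, -110) - 1*(-2764)) + 44088/39628 = -11760/(-120 - 1*(-2764)) + 44088/39628 = -11760/(-120 + 2764) + 44088*(1/39628) = -11760/2644 + 11022/9907 = -11760*1/2644 + 11022/9907 = -2940/661 + 11022/9907 = -21841038/6548527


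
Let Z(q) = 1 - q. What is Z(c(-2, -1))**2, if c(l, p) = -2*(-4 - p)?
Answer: 25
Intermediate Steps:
c(l, p) = 8 + 2*p
Z(c(-2, -1))**2 = (1 - (8 + 2*(-1)))**2 = (1 - (8 - 2))**2 = (1 - 1*6)**2 = (1 - 6)**2 = (-5)**2 = 25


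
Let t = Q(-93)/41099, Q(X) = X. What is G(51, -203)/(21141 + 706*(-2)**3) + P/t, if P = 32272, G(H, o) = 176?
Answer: -20549092939136/1440849 ≈ -1.4262e+7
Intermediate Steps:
t = -93/41099 ≈ -0.0022628
G(51, -203)/(21141 + 706*(-2)**3) + P/t = 176/(21141 + 706*(-2)**3) + 32272/(-93/41099) = 176/(21141 + 706*(-8)) + 32272*(-41099/93) = 176/(21141 - 5648) - 1326346928/93 = 176/15493 - 1326346928/93 = -20549092939136/1440849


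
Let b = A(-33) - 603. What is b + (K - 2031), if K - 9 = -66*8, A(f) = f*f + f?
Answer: -2097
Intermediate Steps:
A(f) = f + f² (A(f) = f² + f = f + f²)
b = 453 (b = -33*(1 - 33) - 603 = -33*(-32) - 603 = 1056 - 603 = 453)
K = -519 (K = 9 - 66*8 = 9 - 528 = -519)
b + (K - 2031) = 453 + (-519 - 2031) = 453 - 2550 = -2097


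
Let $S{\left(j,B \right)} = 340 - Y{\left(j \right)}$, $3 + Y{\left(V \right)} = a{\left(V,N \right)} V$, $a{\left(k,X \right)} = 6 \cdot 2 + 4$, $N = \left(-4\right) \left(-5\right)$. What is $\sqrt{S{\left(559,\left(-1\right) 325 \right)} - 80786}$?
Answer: $i \sqrt{89387} \approx 298.98 i$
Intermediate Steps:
$N = 20$
$a{\left(k,X \right)} = 16$ ($a{\left(k,X \right)} = 12 + 4 = 16$)
$Y{\left(V \right)} = -3 + 16 V$
$S{\left(j,B \right)} = 343 - 16 j$ ($S{\left(j,B \right)} = 340 - \left(-3 + 16 j\right) = 343 - 16 j$)
$\sqrt{S{\left(559,\left(-1\right) 325 \right)} - 80786} = \sqrt{\left(343 - 8944\right) - 80786} = \sqrt{-8601 - 80786} = \sqrt{-89387} = i \sqrt{89387}$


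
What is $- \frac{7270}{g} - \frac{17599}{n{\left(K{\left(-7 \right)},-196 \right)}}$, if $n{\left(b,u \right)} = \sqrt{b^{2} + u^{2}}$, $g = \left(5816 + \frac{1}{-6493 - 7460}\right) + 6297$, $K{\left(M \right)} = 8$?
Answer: $- \frac{50719155}{84506344} - \frac{17599 \sqrt{2405}}{9620} \approx -90.316$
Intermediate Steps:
$g = \frac{169012688}{13953}$ ($g = \left(5816 + \frac{1}{-13953}\right) + 6297 = \left(5816 - \frac{1}{13953}\right) + 6297 = \frac{81150647}{13953} + 6297 = \frac{169012688}{13953} \approx 12113.0$)
$- \frac{7270}{g} - \frac{17599}{n{\left(K{\left(-7 \right)},-196 \right)}} = - \frac{7270}{\frac{169012688}{13953}} - \frac{17599}{\sqrt{8^{2} + \left(-196\right)^{2}}} = \left(-7270\right) \frac{13953}{169012688} - \frac{17599}{\sqrt{64 + 38416}} = - \frac{50719155}{84506344} - \frac{17599}{\sqrt{38480}} = - \frac{50719155}{84506344} - \frac{17599}{4 \sqrt{2405}} = - \frac{50719155}{84506344} - 17599 \frac{\sqrt{2405}}{9620} = - \frac{50719155}{84506344} - \frac{17599 \sqrt{2405}}{9620}$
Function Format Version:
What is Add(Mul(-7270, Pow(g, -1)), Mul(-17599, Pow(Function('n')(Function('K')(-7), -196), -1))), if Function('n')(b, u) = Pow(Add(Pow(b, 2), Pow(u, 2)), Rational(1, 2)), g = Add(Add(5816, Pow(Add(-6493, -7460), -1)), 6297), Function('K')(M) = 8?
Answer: Add(Rational(-50719155, 84506344), Mul(Rational(-17599, 9620), Pow(2405, Rational(1, 2)))) ≈ -90.316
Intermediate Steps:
g = Rational(169012688, 13953) (g = Add(Add(5816, Pow(-13953, -1)), 6297) = Add(Add(5816, Rational(-1, 13953)), 6297) = Add(Rational(81150647, 13953), 6297) = Rational(169012688, 13953) ≈ 12113.)
Add(Mul(-7270, Pow(g, -1)), Mul(-17599, Pow(Function('n')(Function('K')(-7), -196), -1))) = Add(Mul(-7270, Pow(Rational(169012688, 13953), -1)), Mul(-17599, Pow(Pow(Add(Pow(8, 2), Pow(-196, 2)), Rational(1, 2)), -1))) = Add(Mul(-7270, Rational(13953, 169012688)), Mul(-17599, Pow(Pow(Add(64, 38416), Rational(1, 2)), -1))) = Add(Rational(-50719155, 84506344), Mul(-17599, Pow(Pow(38480, Rational(1, 2)), -1))) = Add(Rational(-50719155, 84506344), Mul(-17599, Pow(Mul(4, Pow(2405, Rational(1, 2))), -1))) = Add(Rational(-50719155, 84506344), Mul(-17599, Mul(Rational(1, 9620), Pow(2405, Rational(1, 2))))) = Add(Rational(-50719155, 84506344), Mul(Rational(-17599, 9620), Pow(2405, Rational(1, 2))))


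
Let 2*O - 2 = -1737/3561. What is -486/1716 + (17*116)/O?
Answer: 1338771613/513370 ≈ 2607.8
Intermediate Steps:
O = 1795/2374 (O = 1 + (-1737/3561)/2 = 1 + (-1737*1/3561)/2 = 1 + (½)*(-579/1187) = 1 - 579/2374 = 1795/2374 ≈ 0.75611)
-486/1716 + (17*116)/O = -486/1716 + (17*116)/(1795/2374) = -486*1/1716 + 1972*(2374/1795) = -81/286 + 4681528/1795 = 1338771613/513370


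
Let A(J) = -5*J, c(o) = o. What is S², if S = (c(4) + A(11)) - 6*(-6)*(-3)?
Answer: 25281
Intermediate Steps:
S = -159 (S = (4 - 5*11) - 6*(-6)*(-3) = (4 - 55) + 36*(-3) = -51 - 108 = -159)
S² = (-159)² = 25281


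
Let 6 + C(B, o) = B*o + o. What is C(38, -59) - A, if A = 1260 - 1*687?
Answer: -2880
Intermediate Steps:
A = 573 (A = 1260 - 687 = 573)
C(B, o) = -6 + o + B*o (C(B, o) = -6 + (B*o + o) = -6 + (o + B*o) = -6 + o + B*o)
C(38, -59) - A = (-6 - 59 + 38*(-59)) - 1*573 = (-6 - 59 - 2242) - 573 = -2307 - 573 = -2880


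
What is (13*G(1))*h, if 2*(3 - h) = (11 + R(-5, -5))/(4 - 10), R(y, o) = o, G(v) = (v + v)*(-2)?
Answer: -182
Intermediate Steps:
G(v) = -4*v (G(v) = (2*v)*(-2) = -4*v)
h = 7/2 (h = 3 - (11 - 5)/(2*(4 - 10)) = 3 - 3/(-6) = 3 - 3*(-1)/6 = 3 - 1/2*(-1) = 3 + 1/2 = 7/2 ≈ 3.5000)
(13*G(1))*h = (13*(-4*1))*(7/2) = (13*(-4))*(7/2) = -52*7/2 = -182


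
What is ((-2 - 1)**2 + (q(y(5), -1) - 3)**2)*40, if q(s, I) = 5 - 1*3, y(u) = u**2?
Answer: 400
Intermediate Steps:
q(s, I) = 2 (q(s, I) = 5 - 3 = 2)
((-2 - 1)**2 + (q(y(5), -1) - 3)**2)*40 = ((-2 - 1)**2 + (2 - 3)**2)*40 = ((-3)**2 + (-1)**2)*40 = (9 + 1)*40 = 10*40 = 400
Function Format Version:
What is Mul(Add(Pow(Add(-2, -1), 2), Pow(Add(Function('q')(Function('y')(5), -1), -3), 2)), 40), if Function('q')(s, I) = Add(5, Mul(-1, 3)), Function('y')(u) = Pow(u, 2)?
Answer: 400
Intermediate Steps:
Function('q')(s, I) = 2 (Function('q')(s, I) = Add(5, -3) = 2)
Mul(Add(Pow(Add(-2, -1), 2), Pow(Add(Function('q')(Function('y')(5), -1), -3), 2)), 40) = Mul(Add(Pow(Add(-2, -1), 2), Pow(Add(2, -3), 2)), 40) = Mul(Add(Pow(-3, 2), Pow(-1, 2)), 40) = Mul(Add(9, 1), 40) = Mul(10, 40) = 400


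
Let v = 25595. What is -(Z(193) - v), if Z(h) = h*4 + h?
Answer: 24630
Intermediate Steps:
Z(h) = 5*h (Z(h) = 4*h + h = 5*h)
-(Z(193) - v) = -(5*193 - 1*25595) = -(965 - 25595) = -1*(-24630) = 24630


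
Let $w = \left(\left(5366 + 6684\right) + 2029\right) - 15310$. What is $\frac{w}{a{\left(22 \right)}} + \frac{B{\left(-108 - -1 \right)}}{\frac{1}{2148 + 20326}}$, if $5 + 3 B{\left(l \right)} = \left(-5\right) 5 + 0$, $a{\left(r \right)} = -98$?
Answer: $- \frac{22023289}{98} \approx -2.2473 \cdot 10^{5}$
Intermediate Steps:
$B{\left(l \right)} = -10$ ($B{\left(l \right)} = - \frac{5}{3} + \frac{\left(-5\right) 5 + 0}{3} = - \frac{5}{3} + \frac{-25 + 0}{3} = - \frac{5}{3} + \frac{1}{3} \left(-25\right) = - \frac{5}{3} - \frac{25}{3} = -10$)
$w = -1231$ ($w = \left(12050 + 2029\right) - 15310 = 14079 - 15310 = -1231$)
$\frac{w}{a{\left(22 \right)}} + \frac{B{\left(-108 - -1 \right)}}{\frac{1}{2148 + 20326}} = - \frac{1231}{-98} - \frac{10}{\frac{1}{2148 + 20326}} = \left(-1231\right) \left(- \frac{1}{98}\right) - \frac{10}{\frac{1}{22474}} = \frac{1231}{98} - 10 \frac{1}{\frac{1}{22474}} = \frac{1231}{98} - 224740 = - \frac{22023289}{98}$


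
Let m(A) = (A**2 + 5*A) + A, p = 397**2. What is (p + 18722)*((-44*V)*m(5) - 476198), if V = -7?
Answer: -80981422398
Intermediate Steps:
p = 157609
m(A) = A**2 + 6*A
(p + 18722)*((-44*V)*m(5) - 476198) = (157609 + 18722)*((-44*(-7))*(5*(6 + 5)) - 476198) = 176331*(308*(5*11) - 476198) = 176331*(308*55 - 476198) = 176331*(16940 - 476198) = 176331*(-459258) = -80981422398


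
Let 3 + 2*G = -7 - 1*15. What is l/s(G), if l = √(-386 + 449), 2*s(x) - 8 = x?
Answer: -4*√7/3 ≈ -3.5277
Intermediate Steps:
G = -25/2 (G = -3/2 + (-7 - 1*15)/2 = -3/2 + (-7 - 15)/2 = -3/2 + (½)*(-22) = -3/2 - 11 = -25/2 ≈ -12.500)
s(x) = 4 + x/2
l = 3*√7 (l = √63 = 3*√7 ≈ 7.9373)
l/s(G) = (3*√7)/(4 + (½)*(-25/2)) = (3*√7)/(4 - 25/4) = (3*√7)/(-9/4) = (3*√7)*(-4/9) = -4*√7/3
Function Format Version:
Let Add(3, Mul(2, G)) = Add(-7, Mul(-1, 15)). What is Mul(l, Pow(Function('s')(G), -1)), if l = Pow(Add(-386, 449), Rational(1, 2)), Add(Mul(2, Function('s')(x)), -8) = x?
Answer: Mul(Rational(-4, 3), Pow(7, Rational(1, 2))) ≈ -3.5277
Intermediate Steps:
G = Rational(-25, 2) (G = Add(Rational(-3, 2), Mul(Rational(1, 2), Add(-7, Mul(-1, 15)))) = Add(Rational(-3, 2), Mul(Rational(1, 2), Add(-7, -15))) = Add(Rational(-3, 2), Mul(Rational(1, 2), -22)) = Add(Rational(-3, 2), -11) = Rational(-25, 2) ≈ -12.500)
Function('s')(x) = Add(4, Mul(Rational(1, 2), x))
l = Mul(3, Pow(7, Rational(1, 2))) (l = Pow(63, Rational(1, 2)) = Mul(3, Pow(7, Rational(1, 2))) ≈ 7.9373)
Mul(l, Pow(Function('s')(G), -1)) = Mul(Mul(3, Pow(7, Rational(1, 2))), Pow(Add(4, Mul(Rational(1, 2), Rational(-25, 2))), -1)) = Mul(Mul(3, Pow(7, Rational(1, 2))), Pow(Add(4, Rational(-25, 4)), -1)) = Mul(Mul(3, Pow(7, Rational(1, 2))), Pow(Rational(-9, 4), -1)) = Mul(Mul(3, Pow(7, Rational(1, 2))), Rational(-4, 9)) = Mul(Rational(-4, 3), Pow(7, Rational(1, 2)))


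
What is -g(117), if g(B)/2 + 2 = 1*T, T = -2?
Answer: 8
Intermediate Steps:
g(B) = -8 (g(B) = -4 + 2*(1*(-2)) = -4 + 2*(-2) = -4 - 4 = -8)
-g(117) = -1*(-8) = 8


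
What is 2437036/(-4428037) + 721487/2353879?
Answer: -2541716731625/10423063305523 ≈ -0.24385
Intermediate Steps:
2437036/(-4428037) + 721487/2353879 = 2437036*(-1/4428037) + 721487*(1/2353879) = -2437036/4428037 + 721487/2353879 = -2541716731625/10423063305523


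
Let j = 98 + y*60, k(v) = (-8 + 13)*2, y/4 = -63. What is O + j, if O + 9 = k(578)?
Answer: -15021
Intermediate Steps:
y = -252 (y = 4*(-63) = -252)
k(v) = 10 (k(v) = 5*2 = 10)
O = 1 (O = -9 + 10 = 1)
j = -15022 (j = 98 - 252*60 = 98 - 15120 = -15022)
O + j = 1 - 15022 = -15021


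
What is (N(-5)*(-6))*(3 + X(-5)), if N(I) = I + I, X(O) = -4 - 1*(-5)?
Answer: 240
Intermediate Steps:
X(O) = 1 (X(O) = -4 + 5 = 1)
N(I) = 2*I
(N(-5)*(-6))*(3 + X(-5)) = ((2*(-5))*(-6))*(3 + 1) = -10*(-6)*4 = 60*4 = 240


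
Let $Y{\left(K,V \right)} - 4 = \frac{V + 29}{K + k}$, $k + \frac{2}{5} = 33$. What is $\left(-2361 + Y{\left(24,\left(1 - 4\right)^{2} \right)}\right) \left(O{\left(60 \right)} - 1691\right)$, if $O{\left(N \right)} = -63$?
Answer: $\frac{1169639114}{283} \approx 4.133 \cdot 10^{6}$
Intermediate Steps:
$k = \frac{163}{5}$ ($k = - \frac{2}{5} + 33 = \frac{163}{5} \approx 32.6$)
$Y{\left(K,V \right)} = 4 + \frac{29 + V}{\frac{163}{5} + K}$ ($Y{\left(K,V \right)} = 4 + \frac{V + 29}{K + \frac{163}{5}} = 4 + \frac{29 + V}{\frac{163}{5} + K}$)
$\left(-2361 + Y{\left(24,\left(1 - 4\right)^{2} \right)}\right) \left(O{\left(60 \right)} - 1691\right) = \left(-2361 + \frac{797 + 5 \left(1 - 4\right)^{2} + 20 \cdot 24}{163 + 5 \cdot 24}\right) \left(-63 - 1691\right) = \left(-2361 + \frac{797 + 5 \left(-3\right)^{2} + 480}{163 + 120}\right) \left(-63 - 1691\right) = \left(-2361 + \frac{797 + 5 \cdot 9 + 480}{283}\right) \left(-1754\right) = \left(-2361 + \frac{797 + 45 + 480}{283}\right) \left(-1754\right) = \left(-2361 + \frac{1}{283} \cdot 1322\right) \left(-1754\right) = \left(-2361 + \frac{1322}{283}\right) \left(-1754\right) = \left(- \frac{666841}{283}\right) \left(-1754\right) = \frac{1169639114}{283}$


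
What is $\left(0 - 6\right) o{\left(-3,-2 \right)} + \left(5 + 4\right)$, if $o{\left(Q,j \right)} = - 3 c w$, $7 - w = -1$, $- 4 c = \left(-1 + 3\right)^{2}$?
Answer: $-135$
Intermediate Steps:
$c = -1$ ($c = - \frac{\left(-1 + 3\right)^{2}}{4} = - \frac{2^{2}}{4} = \left(- \frac{1}{4}\right) 4 = -1$)
$w = 8$ ($w = 7 - -1 = 7 + 1 = 8$)
$o{\left(Q,j \right)} = 24$ ($o{\left(Q,j \right)} = \left(-3\right) \left(-1\right) 8 = 3 \cdot 8 = 24$)
$\left(0 - 6\right) o{\left(-3,-2 \right)} + \left(5 + 4\right) = \left(0 - 6\right) 24 + \left(5 + 4\right) = \left(0 - 6\right) 24 + 9 = \left(-6\right) 24 + 9 = -144 + 9 = -135$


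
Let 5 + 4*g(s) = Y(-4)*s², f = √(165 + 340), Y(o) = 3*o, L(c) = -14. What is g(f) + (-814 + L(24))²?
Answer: 2736271/4 ≈ 6.8407e+5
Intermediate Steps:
f = √505 ≈ 22.472
g(s) = -5/4 - 3*s² (g(s) = -5/4 + ((3*(-4))*s²)/4 = -5/4 + (-12*s²)/4 = -5/4 - 3*s²)
g(f) + (-814 + L(24))² = (-5/4 - 3*(√505)²) + (-814 - 14)² = (-5/4 - 3*505) + (-828)² = (-5/4 - 1515) + 685584 = -6065/4 + 685584 = 2736271/4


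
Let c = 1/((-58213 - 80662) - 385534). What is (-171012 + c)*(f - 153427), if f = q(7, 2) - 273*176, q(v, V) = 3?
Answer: 18068055683170048/524409 ≈ 3.4454e+10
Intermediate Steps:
c = -1/524409 (c = 1/(-138875 - 385534) = 1/(-524409) = -1/524409 ≈ -1.9069e-6)
f = -48045 (f = 3 - 273*176 = 3 - 48048 = -48045)
(-171012 + c)*(f - 153427) = (-171012 - 1/524409)*(-48045 - 153427) = -89680231909/524409*(-201472) = 18068055683170048/524409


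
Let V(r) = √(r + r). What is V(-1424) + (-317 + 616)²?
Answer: 89401 + 4*I*√178 ≈ 89401.0 + 53.367*I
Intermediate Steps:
V(r) = √2*√r (V(r) = √(2*r) = √2*√r)
V(-1424) + (-317 + 616)² = √2*√(-1424) + (-317 + 616)² = √2*(4*I*√89) + 299² = 4*I*√178 + 89401 = 89401 + 4*I*√178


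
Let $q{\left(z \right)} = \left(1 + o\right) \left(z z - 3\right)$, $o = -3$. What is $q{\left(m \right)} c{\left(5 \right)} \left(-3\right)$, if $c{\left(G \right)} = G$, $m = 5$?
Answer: $660$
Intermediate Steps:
$q{\left(z \right)} = 6 - 2 z^{2}$ ($q{\left(z \right)} = \left(1 - 3\right) \left(z z - 3\right) = - 2 \left(z^{2} - 3\right) = - 2 \left(-3 + z^{2}\right) = 6 - 2 z^{2}$)
$q{\left(m \right)} c{\left(5 \right)} \left(-3\right) = \left(6 - 2 \cdot 5^{2}\right) 5 \left(-3\right) = \left(6 - 50\right) 5 \left(-3\right) = \left(-44\right) 5 \left(-3\right) = \left(-220\right) \left(-3\right) = 660$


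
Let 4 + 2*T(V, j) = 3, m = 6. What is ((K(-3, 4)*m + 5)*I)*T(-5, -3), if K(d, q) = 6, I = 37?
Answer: -1517/2 ≈ -758.50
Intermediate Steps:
T(V, j) = -½ (T(V, j) = -2 + (½)*3 = -2 + 3/2 = -½)
((K(-3, 4)*m + 5)*I)*T(-5, -3) = ((6*6 + 5)*37)*(-½) = ((36 + 5)*37)*(-½) = (41*37)*(-½) = 1517*(-½) = -1517/2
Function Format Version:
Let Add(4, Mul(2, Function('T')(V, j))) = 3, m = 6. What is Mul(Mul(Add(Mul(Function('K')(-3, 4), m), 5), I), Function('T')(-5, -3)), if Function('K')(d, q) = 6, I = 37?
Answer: Rational(-1517, 2) ≈ -758.50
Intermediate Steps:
Function('T')(V, j) = Rational(-1, 2) (Function('T')(V, j) = Add(-2, Mul(Rational(1, 2), 3)) = Add(-2, Rational(3, 2)) = Rational(-1, 2))
Mul(Mul(Add(Mul(Function('K')(-3, 4), m), 5), I), Function('T')(-5, -3)) = Mul(Mul(Add(Mul(6, 6), 5), 37), Rational(-1, 2)) = Mul(Mul(Add(36, 5), 37), Rational(-1, 2)) = Mul(Mul(41, 37), Rational(-1, 2)) = Mul(1517, Rational(-1, 2)) = Rational(-1517, 2)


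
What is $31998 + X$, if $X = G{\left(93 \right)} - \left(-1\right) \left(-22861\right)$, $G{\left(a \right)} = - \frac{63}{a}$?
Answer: $\frac{283226}{31} \approx 9136.3$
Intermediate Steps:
$X = - \frac{708712}{31}$ ($X = - \frac{63}{93} - \left(-1\right) \left(-22861\right) = \left(-63\right) \frac{1}{93} - 22861 = - \frac{21}{31} - 22861 = - \frac{708712}{31} \approx -22862.0$)
$31998 + X = 31998 - \frac{708712}{31} = \frac{283226}{31}$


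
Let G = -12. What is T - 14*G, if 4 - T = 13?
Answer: 159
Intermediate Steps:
T = -9 (T = 4 - 1*13 = 4 - 13 = -9)
T - 14*G = -9 - 14*(-12) = -9 + 168 = 159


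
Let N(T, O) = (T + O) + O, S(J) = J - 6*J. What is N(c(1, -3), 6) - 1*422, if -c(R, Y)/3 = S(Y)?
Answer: -455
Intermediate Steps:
S(J) = -5*J (S(J) = J - 6*J = -5*J)
c(R, Y) = 15*Y (c(R, Y) = -(-15)*Y = 15*Y)
N(T, O) = T + 2*O (N(T, O) = (O + T) + O = T + 2*O)
N(c(1, -3), 6) - 1*422 = (15*(-3) + 2*6) - 1*422 = (-45 + 12) - 422 = -33 - 422 = -455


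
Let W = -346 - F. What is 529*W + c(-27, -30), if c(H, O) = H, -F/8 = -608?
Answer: -2756117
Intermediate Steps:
F = 4864 (F = -8*(-608) = 4864)
W = -5210 (W = -346 - 1*4864 = -346 - 4864 = -5210)
529*W + c(-27, -30) = 529*(-5210) - 27 = -2756090 - 27 = -2756117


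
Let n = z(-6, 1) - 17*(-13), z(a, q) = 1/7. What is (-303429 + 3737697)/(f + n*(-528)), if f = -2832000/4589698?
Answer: -4597323783227/156307581088 ≈ -29.412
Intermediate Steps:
z(a, q) = ⅐
n = 1548/7 (n = ⅐ - 17*(-13) = ⅐ + 221 = 1548/7 ≈ 221.14)
f = -1416000/2294849 (f = -2832000*1/4589698 = -1416000/2294849 ≈ -0.61703)
(-303429 + 3737697)/(f + n*(-528)) = (-303429 + 3737697)/(-1416000/2294849 + (1548/7)*(-528)) = 3434268/(-1416000/2294849 - 817344/7) = 3434268/(-1875690973056/16063943) = 3434268*(-16063943/1875690973056) = -4597323783227/156307581088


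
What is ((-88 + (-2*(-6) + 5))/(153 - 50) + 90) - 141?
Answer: -5324/103 ≈ -51.689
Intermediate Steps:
((-88 + (-2*(-6) + 5))/(153 - 50) + 90) - 141 = ((-88 + (12 + 5))/103 + 90) - 141 = ((-88 + 17)*(1/103) + 90) - 141 = (-71*1/103 + 90) - 141 = (-71/103 + 90) - 141 = 9199/103 - 141 = -5324/103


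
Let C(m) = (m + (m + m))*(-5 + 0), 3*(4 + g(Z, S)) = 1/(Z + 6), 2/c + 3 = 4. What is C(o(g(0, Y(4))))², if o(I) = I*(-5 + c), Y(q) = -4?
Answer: 126025/4 ≈ 31506.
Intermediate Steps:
c = 2 (c = 2/(-3 + 4) = 2/1 = 2*1 = 2)
g(Z, S) = -4 + 1/(3*(6 + Z)) (g(Z, S) = -4 + 1/(3*(Z + 6)) = -4 + 1/(3*(6 + Z)))
o(I) = -3*I (o(I) = I*(-5 + 2) = I*(-3) = -3*I)
C(m) = -15*m (C(m) = (m + 2*m)*(-5) = (3*m)*(-5) = -15*m)
C(o(g(0, Y(4))))² = (-(-45)*(-71 - 12*0)/(3*(6 + 0)))² = (-(-45)*(⅓)*(-71 + 0)/6)² = (-(-45)*(⅓)*(⅙)*(-71))² = (-(-45)*(-71)/18)² = (-15*71/6)² = (-355/2)² = 126025/4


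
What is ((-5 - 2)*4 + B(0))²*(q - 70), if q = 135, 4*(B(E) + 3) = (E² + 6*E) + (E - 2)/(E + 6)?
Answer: 9043385/144 ≈ 62801.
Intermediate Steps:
B(E) = -3 + E²/4 + 3*E/2 + (-2 + E)/(4*(6 + E)) (B(E) = -3 + ((E² + 6*E) + (E - 2)/(E + 6))/4 = -3 + ((E² + 6*E) + (-2 + E)/(6 + E))/4 = -3 + (E² + 6*E + (-2 + E)/(6 + E))/4 = -3 + (E²/4 + 3*E/2 + (-2 + E)/(4*(6 + E))) = -3 + E²/4 + 3*E/2 + (-2 + E)/(4*(6 + E)))
((-5 - 2)*4 + B(0))²*(q - 70) = ((-5 - 2)*4 + (-74 + 0³ + 12*0² + 25*0)/(4*(6 + 0)))²*(135 - 70) = (-7*4 + (¼)*(-74 + 0 + 12*0 + 0)/6)²*65 = (-28 + (¼)*(⅙)*(-74 + 0 + 0 + 0))²*65 = (-28 + (¼)*(⅙)*(-74))²*65 = (-28 - 37/12)²*65 = (-373/12)²*65 = (139129/144)*65 = 9043385/144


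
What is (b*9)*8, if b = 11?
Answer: 792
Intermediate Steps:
(b*9)*8 = (11*9)*8 = 99*8 = 792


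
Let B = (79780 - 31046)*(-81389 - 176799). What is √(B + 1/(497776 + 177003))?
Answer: I*√116921707461878139357/96397 ≈ 1.1217e+5*I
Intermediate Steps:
B = -12582533992 (B = 48734*(-258188) = -12582533992)
√(B + 1/(497776 + 177003)) = √(-12582533992 + 1/(497776 + 177003)) = √(-12582533992 + 1/674779) = √(-8490429704587767/674779) = I*√116921707461878139357/96397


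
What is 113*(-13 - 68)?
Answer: -9153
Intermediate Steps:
113*(-13 - 68) = 113*(-81) = -9153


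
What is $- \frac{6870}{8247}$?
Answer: $- \frac{2290}{2749} \approx -0.83303$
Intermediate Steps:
$- \frac{6870}{8247} = \left(-1\right) \frac{2290}{2749} = - \frac{2290}{2749}$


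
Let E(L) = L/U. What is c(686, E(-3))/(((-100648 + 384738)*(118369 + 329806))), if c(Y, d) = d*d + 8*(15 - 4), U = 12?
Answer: 1409/2037152572000 ≈ 6.9165e-10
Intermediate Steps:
E(L) = L/12
c(Y, d) = 88 + d² (c(Y, d) = d² + 8*11 = d² + 88 = 88 + d²)
c(686, E(-3))/(((-100648 + 384738)*(118369 + 329806))) = (88 + ((1/12)*(-3))²)/(((-100648 + 384738)*(118369 + 329806))) = (88 + (-¼)²)/((284090*448175)) = (88 + 1/16)/127322035750 = (1409/16)*(1/127322035750) = 1409/2037152572000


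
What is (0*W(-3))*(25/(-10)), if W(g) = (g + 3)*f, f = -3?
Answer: 0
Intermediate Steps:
W(g) = -9 - 3*g (W(g) = (g + 3)*(-3) = (3 + g)*(-3) = -9 - 3*g)
(0*W(-3))*(25/(-10)) = (0*(-9 - 3*(-3)))*(25/(-10)) = (0*(-9 + 9))*(25*(-⅒)) = (0*0)*(-5/2) = 0*(-5/2) = 0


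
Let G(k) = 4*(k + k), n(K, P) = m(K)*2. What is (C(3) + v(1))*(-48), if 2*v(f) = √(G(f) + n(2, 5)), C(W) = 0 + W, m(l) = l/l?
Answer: -144 - 24*√10 ≈ -219.89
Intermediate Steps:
m(l) = 1
n(K, P) = 2 (n(K, P) = 1*2 = 2)
G(k) = 8*k (G(k) = 4*(2*k) = 8*k)
C(W) = W
v(f) = √(2 + 8*f)/2 (v(f) = √(8*f + 2)/2 = √(2 + 8*f)/2)
(C(3) + v(1))*(-48) = (3 + √(2 + 8*1)/2)*(-48) = (3 + √(2 + 8)/2)*(-48) = (3 + √10/2)*(-48) = -144 - 24*√10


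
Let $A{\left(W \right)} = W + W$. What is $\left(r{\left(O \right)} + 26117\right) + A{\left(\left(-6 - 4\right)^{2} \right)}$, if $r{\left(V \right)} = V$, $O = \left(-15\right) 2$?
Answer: $26287$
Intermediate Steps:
$O = -30$
$A{\left(W \right)} = 2 W$
$\left(r{\left(O \right)} + 26117\right) + A{\left(\left(-6 - 4\right)^{2} \right)} = \left(-30 + 26117\right) + 2 \left(-6 - 4\right)^{2} = 26087 + 2 \left(-10\right)^{2} = 26087 + 2 \cdot 100 = 26087 + 200 = 26287$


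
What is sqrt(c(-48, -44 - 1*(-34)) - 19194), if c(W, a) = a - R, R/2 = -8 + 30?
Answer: 4*I*sqrt(1203) ≈ 138.74*I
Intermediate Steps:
R = 44 (R = 2*(-8 + 30) = 2*22 = 44)
c(W, a) = -44 + a (c(W, a) = a - 1*44 = a - 44 = -44 + a)
sqrt(c(-48, -44 - 1*(-34)) - 19194) = sqrt((-44 + (-44 - 1*(-34))) - 19194) = sqrt((-44 + (-44 + 34)) - 19194) = sqrt((-44 - 10) - 19194) = sqrt(-54 - 19194) = sqrt(-19248) = 4*I*sqrt(1203)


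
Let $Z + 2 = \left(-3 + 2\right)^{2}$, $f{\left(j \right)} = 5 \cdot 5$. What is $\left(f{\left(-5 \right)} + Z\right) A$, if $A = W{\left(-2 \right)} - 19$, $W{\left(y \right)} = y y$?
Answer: $-360$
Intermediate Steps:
$f{\left(j \right)} = 25$
$Z = -1$ ($Z = -2 + \left(-3 + 2\right)^{2} = -2 + \left(-1\right)^{2} = -2 + 1 = -1$)
$W{\left(y \right)} = y^{2}$
$A = -15$ ($A = \left(-2\right)^{2} - 19 = 4 - 19 = -15$)
$\left(f{\left(-5 \right)} + Z\right) A = \left(25 - 1\right) \left(-15\right) = 24 \left(-15\right) = -360$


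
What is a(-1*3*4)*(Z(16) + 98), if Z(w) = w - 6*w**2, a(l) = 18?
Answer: -25596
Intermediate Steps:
Z(w) = w - 6*w**2
a(-1*3*4)*(Z(16) + 98) = 18*(16*(1 - 6*16) + 98) = 18*(16*(1 - 96) + 98) = 18*(16*(-95) + 98) = 18*(-1520 + 98) = 18*(-1422) = -25596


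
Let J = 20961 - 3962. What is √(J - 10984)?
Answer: √6015 ≈ 77.556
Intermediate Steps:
J = 16999
√(J - 10984) = √(16999 - 10984) = √6015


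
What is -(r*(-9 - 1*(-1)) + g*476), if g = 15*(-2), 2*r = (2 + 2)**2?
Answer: 14344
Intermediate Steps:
r = 8 (r = (2 + 2)**2/2 = (1/2)*4**2 = (1/2)*16 = 8)
g = -30
-(r*(-9 - 1*(-1)) + g*476) = -(8*(-9 - 1*(-1)) - 30*476) = -(8*(-9 + 1) - 14280) = -(8*(-8) - 14280) = -(-64 - 14280) = -1*(-14344) = 14344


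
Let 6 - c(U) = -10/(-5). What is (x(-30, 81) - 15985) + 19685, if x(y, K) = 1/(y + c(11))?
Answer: 96199/26 ≈ 3700.0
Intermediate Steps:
c(U) = 4 (c(U) = 6 - (-10)/(-5) = 6 - (-10)*(-1)/5 = 6 - 1*2 = 6 - 2 = 4)
x(y, K) = 1/(4 + y) (x(y, K) = 1/(y + 4) = 1/(4 + y))
(x(-30, 81) - 15985) + 19685 = (1/(4 - 30) - 15985) + 19685 = (1/(-26) - 15985) + 19685 = (-1/26 - 15985) + 19685 = -415611/26 + 19685 = 96199/26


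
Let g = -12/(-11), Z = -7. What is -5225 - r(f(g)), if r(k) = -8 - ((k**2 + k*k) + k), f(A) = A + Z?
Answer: -623522/121 ≈ -5153.1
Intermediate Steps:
g = 12/11 (g = -12*(-1/11) = 12/11 ≈ 1.0909)
f(A) = -7 + A (f(A) = A - 7 = -7 + A)
r(k) = -8 - k - 2*k**2 (r(k) = -8 - ((k**2 + k**2) + k) = -8 - (2*k**2 + k) = -8 - (k + 2*k**2) = -8 + (-k - 2*k**2) = -8 - k - 2*k**2)
-5225 - r(f(g)) = -5225 - (-8 - (-7 + 12/11) - 2*(-7 + 12/11)**2) = -5225 - (-8 - 1*(-65/11) - 2*(-65/11)**2) = -5225 - (-8 + 65/11 - 2*4225/121) = -5225 - (-8 + 65/11 - 8450/121) = -5225 - 1*(-8703/121) = -5225 + 8703/121 = -623522/121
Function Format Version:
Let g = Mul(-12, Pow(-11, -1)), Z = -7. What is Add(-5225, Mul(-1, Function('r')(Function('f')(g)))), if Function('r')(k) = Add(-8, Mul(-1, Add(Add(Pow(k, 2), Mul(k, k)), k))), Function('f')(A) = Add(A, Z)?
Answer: Rational(-623522, 121) ≈ -5153.1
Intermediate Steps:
g = Rational(12, 11) (g = Mul(-12, Rational(-1, 11)) = Rational(12, 11) ≈ 1.0909)
Function('f')(A) = Add(-7, A) (Function('f')(A) = Add(A, -7) = Add(-7, A))
Function('r')(k) = Add(-8, Mul(-1, k), Mul(-2, Pow(k, 2))) (Function('r')(k) = Add(-8, Mul(-1, Add(Add(Pow(k, 2), Pow(k, 2)), k))) = Add(-8, Mul(-1, Add(Mul(2, Pow(k, 2)), k))) = Add(-8, Mul(-1, Add(k, Mul(2, Pow(k, 2))))) = Add(-8, Add(Mul(-1, k), Mul(-2, Pow(k, 2)))) = Add(-8, Mul(-1, k), Mul(-2, Pow(k, 2))))
Add(-5225, Mul(-1, Function('r')(Function('f')(g)))) = Add(-5225, Mul(-1, Add(-8, Mul(-1, Add(-7, Rational(12, 11))), Mul(-2, Pow(Add(-7, Rational(12, 11)), 2))))) = Add(-5225, Mul(-1, Add(-8, Mul(-1, Rational(-65, 11)), Mul(-2, Pow(Rational(-65, 11), 2))))) = Add(-5225, Mul(-1, Add(-8, Rational(65, 11), Mul(-2, Rational(4225, 121))))) = Add(-5225, Mul(-1, Add(-8, Rational(65, 11), Rational(-8450, 121)))) = Add(-5225, Mul(-1, Rational(-8703, 121))) = Add(-5225, Rational(8703, 121)) = Rational(-623522, 121)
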